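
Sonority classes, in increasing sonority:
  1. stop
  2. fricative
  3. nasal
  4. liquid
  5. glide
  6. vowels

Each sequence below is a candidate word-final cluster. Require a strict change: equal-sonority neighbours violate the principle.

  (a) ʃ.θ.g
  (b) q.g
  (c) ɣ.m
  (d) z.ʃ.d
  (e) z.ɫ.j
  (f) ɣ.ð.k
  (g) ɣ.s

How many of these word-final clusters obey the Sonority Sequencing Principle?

0

(a) sonority 2-2-1: ill-formed.
(b) sonority 1-1: ill-formed.
(c) sonority 2-3: ill-formed.
(d) sonority 2-2-1: ill-formed.
(e) sonority 2-4-5: ill-formed.
(f) sonority 2-2-1: ill-formed.
(g) sonority 2-2: ill-formed.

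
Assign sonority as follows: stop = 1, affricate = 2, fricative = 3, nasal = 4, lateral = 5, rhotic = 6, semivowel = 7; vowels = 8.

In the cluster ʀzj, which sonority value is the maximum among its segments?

/ʀ/ is a rhotic (sonority 6).
/z/ is a fricative (sonority 3).
/j/ is a semivowel (sonority 7).
The maximum is 7.

7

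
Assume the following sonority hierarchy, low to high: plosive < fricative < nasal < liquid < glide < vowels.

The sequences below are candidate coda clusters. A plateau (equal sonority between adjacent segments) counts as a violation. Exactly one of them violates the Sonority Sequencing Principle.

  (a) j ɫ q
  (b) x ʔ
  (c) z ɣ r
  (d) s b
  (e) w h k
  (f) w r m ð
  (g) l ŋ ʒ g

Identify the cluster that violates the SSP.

c

(a) j ɫ q: profile 5-4-1 — obeys.
(b) x ʔ: profile 2-1 — obeys.
(c) z ɣ r: profile 2-2-4 — violates.
(d) s b: profile 2-1 — obeys.
(e) w h k: profile 5-2-1 — obeys.
(f) w r m ð: profile 5-4-3-2 — obeys.
(g) l ŋ ʒ g: profile 4-3-2-1 — obeys.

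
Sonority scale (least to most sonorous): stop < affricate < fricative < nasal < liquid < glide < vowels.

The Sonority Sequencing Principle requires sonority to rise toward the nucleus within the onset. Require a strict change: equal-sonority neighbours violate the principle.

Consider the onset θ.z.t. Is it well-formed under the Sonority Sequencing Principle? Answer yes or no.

/θ/: fricative = 3.
/z/: fricative = 3.
/t/: stop = 1.
The profile is 3-3-1. Between /θ/ (3) and /z/ (3) sonority does not rise, so the cluster violates the SSP.

no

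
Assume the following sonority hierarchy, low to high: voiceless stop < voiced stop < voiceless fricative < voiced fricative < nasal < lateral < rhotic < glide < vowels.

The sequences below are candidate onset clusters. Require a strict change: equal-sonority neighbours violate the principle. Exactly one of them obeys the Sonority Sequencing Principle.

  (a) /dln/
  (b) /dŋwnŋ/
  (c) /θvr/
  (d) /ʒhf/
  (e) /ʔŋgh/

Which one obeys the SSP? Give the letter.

(a) /dln/: profile 2-6-5 — violates.
(b) /dŋwnŋ/: profile 2-5-8-5-5 — violates.
(c) /θvr/: profile 3-4-7 — obeys.
(d) /ʒhf/: profile 4-3-3 — violates.
(e) /ʔŋgh/: profile 1-5-2-3 — violates.

c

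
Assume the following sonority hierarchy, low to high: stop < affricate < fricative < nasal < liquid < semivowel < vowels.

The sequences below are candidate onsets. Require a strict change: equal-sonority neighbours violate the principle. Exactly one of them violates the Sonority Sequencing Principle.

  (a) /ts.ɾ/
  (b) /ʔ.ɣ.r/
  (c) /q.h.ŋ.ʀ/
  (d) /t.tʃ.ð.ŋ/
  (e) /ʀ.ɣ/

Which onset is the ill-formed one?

e

(a) 2-5 → obeys
(b) 1-3-5 → obeys
(c) 1-3-4-5 → obeys
(d) 1-2-3-4 → obeys
(e) 5-3 → violates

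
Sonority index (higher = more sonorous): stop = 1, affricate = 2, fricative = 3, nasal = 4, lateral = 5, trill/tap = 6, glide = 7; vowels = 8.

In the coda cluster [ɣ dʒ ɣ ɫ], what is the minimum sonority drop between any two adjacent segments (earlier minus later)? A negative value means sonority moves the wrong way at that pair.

/ɣ/ is a fricative (sonority 3).
/dʒ/ is an affricate (sonority 2).
/ɣ/ is a fricative (sonority 3).
/ɫ/ is a lateral (sonority 5).
/ɣ/→/dʒ/: change +1.
/dʒ/→/ɣ/: change -1.
/ɣ/→/ɫ/: change -2.
Minimum = -2.

-2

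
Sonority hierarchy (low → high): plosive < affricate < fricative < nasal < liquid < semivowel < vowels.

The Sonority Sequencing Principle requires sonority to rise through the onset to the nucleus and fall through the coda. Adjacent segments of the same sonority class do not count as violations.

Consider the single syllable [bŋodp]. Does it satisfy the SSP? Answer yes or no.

yes

Onset: /b/ is a plosive (sonority 1), /ŋ/ is a nasal (sonority 4); then the nucleus /o/ (sonority 7).
Onset profile 1-4-7 — rises to the nucleus.
Coda: /d/ is a plosive (sonority 1), /p/ is a plosive (sonority 1).
Coda profile 7-1-1 — falls from the nucleus.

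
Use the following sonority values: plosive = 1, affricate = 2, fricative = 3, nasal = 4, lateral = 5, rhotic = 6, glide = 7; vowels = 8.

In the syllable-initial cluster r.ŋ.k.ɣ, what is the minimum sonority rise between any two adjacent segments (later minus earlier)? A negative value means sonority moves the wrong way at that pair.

-3

/r/ — rhotic, sonority 6.
/ŋ/ — nasal, sonority 4.
/k/ — plosive, sonority 1.
/ɣ/ — fricative, sonority 3.
/r/→/ŋ/: change -2.
/ŋ/→/k/: change -3.
/k/→/ɣ/: change +2.
Minimum = -3.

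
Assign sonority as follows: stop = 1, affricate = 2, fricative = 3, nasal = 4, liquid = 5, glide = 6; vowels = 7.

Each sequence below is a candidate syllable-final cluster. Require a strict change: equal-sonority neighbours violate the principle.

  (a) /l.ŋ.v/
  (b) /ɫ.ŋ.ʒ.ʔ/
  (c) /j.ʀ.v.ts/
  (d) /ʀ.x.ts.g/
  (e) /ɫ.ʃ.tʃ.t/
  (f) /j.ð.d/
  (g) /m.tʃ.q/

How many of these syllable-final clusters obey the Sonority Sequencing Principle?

(a) sonority 5-4-3: well-formed.
(b) sonority 5-4-3-1: well-formed.
(c) sonority 6-5-3-2: well-formed.
(d) sonority 5-3-2-1: well-formed.
(e) sonority 5-3-2-1: well-formed.
(f) sonority 6-3-1: well-formed.
(g) sonority 4-2-1: well-formed.

7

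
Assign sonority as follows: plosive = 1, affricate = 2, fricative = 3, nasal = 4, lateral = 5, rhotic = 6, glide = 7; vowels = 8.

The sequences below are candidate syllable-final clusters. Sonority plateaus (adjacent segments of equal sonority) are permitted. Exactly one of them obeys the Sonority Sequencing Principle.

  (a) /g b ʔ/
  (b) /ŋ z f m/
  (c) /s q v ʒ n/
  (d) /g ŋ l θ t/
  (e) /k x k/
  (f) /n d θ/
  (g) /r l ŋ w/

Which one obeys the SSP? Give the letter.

a

(a) /g b ʔ/: profile 1-1-1 — obeys.
(b) /ŋ z f m/: profile 4-3-3-4 — violates.
(c) /s q v ʒ n/: profile 3-1-3-3-4 — violates.
(d) /g ŋ l θ t/: profile 1-4-5-3-1 — violates.
(e) /k x k/: profile 1-3-1 — violates.
(f) /n d θ/: profile 4-1-3 — violates.
(g) /r l ŋ w/: profile 6-5-4-7 — violates.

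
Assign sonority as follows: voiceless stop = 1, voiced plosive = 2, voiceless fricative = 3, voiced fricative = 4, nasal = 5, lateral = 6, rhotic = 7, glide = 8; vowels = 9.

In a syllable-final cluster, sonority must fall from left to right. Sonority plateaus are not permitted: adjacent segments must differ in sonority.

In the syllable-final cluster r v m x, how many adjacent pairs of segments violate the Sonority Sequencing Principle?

1

/r/: rhotic = 7.
/v/: voiced fricative = 4.
/m/: nasal = 5.
/x/: voiceless fricative = 3.
/r/→/v/: 7→4 (falls) — ok.
/v/→/m/: 4→5 (does not fall) — violation.
/m/→/x/: 5→3 (falls) — ok.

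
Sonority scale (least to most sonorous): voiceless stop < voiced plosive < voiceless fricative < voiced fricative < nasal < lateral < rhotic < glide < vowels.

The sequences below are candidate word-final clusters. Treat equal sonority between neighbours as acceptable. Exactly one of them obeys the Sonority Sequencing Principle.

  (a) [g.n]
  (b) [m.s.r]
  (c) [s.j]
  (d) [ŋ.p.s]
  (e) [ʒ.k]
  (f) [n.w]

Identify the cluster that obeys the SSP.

e

(a) 2-5 → violates
(b) 5-3-7 → violates
(c) 3-8 → violates
(d) 5-1-3 → violates
(e) 4-1 → obeys
(f) 5-8 → violates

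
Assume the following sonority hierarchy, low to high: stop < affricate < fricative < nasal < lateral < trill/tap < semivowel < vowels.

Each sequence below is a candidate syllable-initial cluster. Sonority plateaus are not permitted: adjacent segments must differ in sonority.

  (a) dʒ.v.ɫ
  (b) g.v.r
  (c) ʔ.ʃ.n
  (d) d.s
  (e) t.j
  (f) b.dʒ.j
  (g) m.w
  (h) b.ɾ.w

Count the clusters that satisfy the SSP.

8

(a) 2-3-5 → obeys
(b) 1-3-6 → obeys
(c) 1-3-4 → obeys
(d) 1-3 → obeys
(e) 1-7 → obeys
(f) 1-2-7 → obeys
(g) 4-7 → obeys
(h) 1-6-7 → obeys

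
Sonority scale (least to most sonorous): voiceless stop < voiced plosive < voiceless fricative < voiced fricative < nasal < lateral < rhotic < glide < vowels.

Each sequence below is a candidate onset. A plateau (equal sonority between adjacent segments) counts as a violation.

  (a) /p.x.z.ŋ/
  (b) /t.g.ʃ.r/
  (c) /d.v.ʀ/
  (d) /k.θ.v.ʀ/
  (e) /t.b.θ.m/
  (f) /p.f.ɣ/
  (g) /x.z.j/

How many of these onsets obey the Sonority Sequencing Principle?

(a) sonority 1-3-4-5: well-formed.
(b) sonority 1-2-3-7: well-formed.
(c) sonority 2-4-7: well-formed.
(d) sonority 1-3-4-7: well-formed.
(e) sonority 1-2-3-5: well-formed.
(f) sonority 1-3-4: well-formed.
(g) sonority 3-4-8: well-formed.

7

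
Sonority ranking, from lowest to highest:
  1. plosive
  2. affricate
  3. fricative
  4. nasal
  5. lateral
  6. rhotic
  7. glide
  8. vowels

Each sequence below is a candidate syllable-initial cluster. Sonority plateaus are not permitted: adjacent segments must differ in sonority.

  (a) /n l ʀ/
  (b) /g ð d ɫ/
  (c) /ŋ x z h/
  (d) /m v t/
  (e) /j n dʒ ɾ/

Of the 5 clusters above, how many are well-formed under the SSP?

(a) /n l ʀ/: profile 4-5-6 — obeys.
(b) /g ð d ɫ/: profile 1-3-1-5 — violates.
(c) /ŋ x z h/: profile 4-3-3-3 — violates.
(d) /m v t/: profile 4-3-1 — violates.
(e) /j n dʒ ɾ/: profile 7-4-2-6 — violates.

1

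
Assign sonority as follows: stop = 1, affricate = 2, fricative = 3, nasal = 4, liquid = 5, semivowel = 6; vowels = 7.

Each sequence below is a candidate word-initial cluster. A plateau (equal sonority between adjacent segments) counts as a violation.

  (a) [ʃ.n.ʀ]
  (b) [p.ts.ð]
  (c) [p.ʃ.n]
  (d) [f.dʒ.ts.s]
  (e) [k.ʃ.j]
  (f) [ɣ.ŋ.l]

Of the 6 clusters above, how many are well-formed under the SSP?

5

(a) 3-4-5 → obeys
(b) 1-2-3 → obeys
(c) 1-3-4 → obeys
(d) 3-2-2-3 → violates
(e) 1-3-6 → obeys
(f) 3-4-5 → obeys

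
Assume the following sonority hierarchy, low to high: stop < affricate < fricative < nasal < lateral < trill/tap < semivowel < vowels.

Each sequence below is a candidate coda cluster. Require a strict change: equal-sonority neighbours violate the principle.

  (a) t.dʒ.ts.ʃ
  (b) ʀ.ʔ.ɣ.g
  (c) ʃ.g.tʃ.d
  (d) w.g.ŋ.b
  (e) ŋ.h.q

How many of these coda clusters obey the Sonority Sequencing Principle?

1

(a) t.dʒ.ts.ʃ: profile 1-2-2-3 — violates.
(b) ʀ.ʔ.ɣ.g: profile 6-1-3-1 — violates.
(c) ʃ.g.tʃ.d: profile 3-1-2-1 — violates.
(d) w.g.ŋ.b: profile 7-1-4-1 — violates.
(e) ŋ.h.q: profile 4-3-1 — obeys.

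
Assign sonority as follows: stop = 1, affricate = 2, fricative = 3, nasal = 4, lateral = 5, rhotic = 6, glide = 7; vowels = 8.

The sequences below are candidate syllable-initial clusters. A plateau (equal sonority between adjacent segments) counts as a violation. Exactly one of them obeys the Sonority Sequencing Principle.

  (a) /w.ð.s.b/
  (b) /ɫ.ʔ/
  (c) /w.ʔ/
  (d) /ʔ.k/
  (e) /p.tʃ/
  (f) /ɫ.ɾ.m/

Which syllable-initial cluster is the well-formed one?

e

(a) 7-3-3-1 → violates
(b) 5-1 → violates
(c) 7-1 → violates
(d) 1-1 → violates
(e) 1-2 → obeys
(f) 5-6-4 → violates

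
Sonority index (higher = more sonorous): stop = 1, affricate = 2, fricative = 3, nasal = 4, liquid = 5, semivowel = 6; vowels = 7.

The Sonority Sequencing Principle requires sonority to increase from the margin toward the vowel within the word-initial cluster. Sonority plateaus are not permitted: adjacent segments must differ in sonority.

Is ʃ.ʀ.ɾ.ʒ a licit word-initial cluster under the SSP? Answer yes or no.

no

/ʃ/ is a fricative (sonority 3).
/ʀ/ is a liquid (sonority 5).
/ɾ/ is a liquid (sonority 5).
/ʒ/ is a fricative (sonority 3).
The profile is 3-5-5-3. Between /ʀ/ (5) and /ɾ/ (5) sonority does not rise, so the cluster violates the SSP.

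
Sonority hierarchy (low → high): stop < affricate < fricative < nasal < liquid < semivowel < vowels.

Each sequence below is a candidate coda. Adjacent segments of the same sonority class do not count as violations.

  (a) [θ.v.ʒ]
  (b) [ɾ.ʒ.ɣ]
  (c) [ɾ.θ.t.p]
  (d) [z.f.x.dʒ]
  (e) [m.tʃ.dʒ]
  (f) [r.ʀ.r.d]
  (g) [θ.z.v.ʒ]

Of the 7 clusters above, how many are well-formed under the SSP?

(a) 3-3-3 → obeys
(b) 5-3-3 → obeys
(c) 5-3-1-1 → obeys
(d) 3-3-3-2 → obeys
(e) 4-2-2 → obeys
(f) 5-5-5-1 → obeys
(g) 3-3-3-3 → obeys

7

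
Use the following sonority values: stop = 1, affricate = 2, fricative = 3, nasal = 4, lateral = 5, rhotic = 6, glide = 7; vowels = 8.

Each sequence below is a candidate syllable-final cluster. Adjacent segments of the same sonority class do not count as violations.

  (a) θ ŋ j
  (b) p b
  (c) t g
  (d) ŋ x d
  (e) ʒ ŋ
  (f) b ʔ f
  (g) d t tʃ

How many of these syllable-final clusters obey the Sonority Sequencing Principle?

3

(a) sonority 3-4-7: ill-formed.
(b) sonority 1-1: well-formed.
(c) sonority 1-1: well-formed.
(d) sonority 4-3-1: well-formed.
(e) sonority 3-4: ill-formed.
(f) sonority 1-1-3: ill-formed.
(g) sonority 1-1-2: ill-formed.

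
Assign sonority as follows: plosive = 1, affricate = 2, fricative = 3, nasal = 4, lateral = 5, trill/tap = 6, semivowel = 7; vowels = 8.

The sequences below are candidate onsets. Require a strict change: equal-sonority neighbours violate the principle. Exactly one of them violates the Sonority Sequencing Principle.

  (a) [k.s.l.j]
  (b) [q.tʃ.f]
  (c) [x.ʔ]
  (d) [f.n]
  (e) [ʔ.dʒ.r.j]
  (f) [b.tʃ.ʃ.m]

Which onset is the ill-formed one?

(a) [k.s.l.j]: profile 1-3-5-7 — obeys.
(b) [q.tʃ.f]: profile 1-2-3 — obeys.
(c) [x.ʔ]: profile 3-1 — violates.
(d) [f.n]: profile 3-4 — obeys.
(e) [ʔ.dʒ.r.j]: profile 1-2-6-7 — obeys.
(f) [b.tʃ.ʃ.m]: profile 1-2-3-4 — obeys.

c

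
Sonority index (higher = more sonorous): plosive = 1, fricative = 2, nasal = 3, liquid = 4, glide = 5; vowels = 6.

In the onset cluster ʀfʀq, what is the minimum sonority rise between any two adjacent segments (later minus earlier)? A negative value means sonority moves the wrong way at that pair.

-3

/ʀ/: liquid = 4.
/f/: fricative = 2.
/ʀ/: liquid = 4.
/q/: plosive = 1.
/ʀ/→/f/: change -2.
/f/→/ʀ/: change +2.
/ʀ/→/q/: change -3.
Minimum = -3.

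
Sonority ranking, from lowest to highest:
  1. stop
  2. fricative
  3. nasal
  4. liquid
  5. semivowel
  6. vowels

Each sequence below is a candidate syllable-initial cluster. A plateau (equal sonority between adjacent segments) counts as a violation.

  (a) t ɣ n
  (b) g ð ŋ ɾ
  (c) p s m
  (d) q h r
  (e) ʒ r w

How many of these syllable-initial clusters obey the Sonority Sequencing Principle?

5

(a) 1-2-3 → obeys
(b) 1-2-3-4 → obeys
(c) 1-2-3 → obeys
(d) 1-2-4 → obeys
(e) 2-4-5 → obeys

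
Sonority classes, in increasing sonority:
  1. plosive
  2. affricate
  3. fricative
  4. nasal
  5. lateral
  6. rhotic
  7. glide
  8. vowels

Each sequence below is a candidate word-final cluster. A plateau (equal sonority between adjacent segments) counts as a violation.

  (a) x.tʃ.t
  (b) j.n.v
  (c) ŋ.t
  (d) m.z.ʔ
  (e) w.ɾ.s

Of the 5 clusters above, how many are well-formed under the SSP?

(a) 3-2-1 → obeys
(b) 7-4-3 → obeys
(c) 4-1 → obeys
(d) 4-3-1 → obeys
(e) 7-6-3 → obeys

5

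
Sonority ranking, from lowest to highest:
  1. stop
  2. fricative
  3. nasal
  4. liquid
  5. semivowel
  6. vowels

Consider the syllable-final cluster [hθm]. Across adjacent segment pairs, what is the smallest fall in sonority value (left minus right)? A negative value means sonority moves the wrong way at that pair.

-1

/h/ is a fricative (sonority 2).
/θ/ is a fricative (sonority 2).
/m/ is a nasal (sonority 3).
/h/→/θ/: change +0.
/θ/→/m/: change -1.
Minimum = -1.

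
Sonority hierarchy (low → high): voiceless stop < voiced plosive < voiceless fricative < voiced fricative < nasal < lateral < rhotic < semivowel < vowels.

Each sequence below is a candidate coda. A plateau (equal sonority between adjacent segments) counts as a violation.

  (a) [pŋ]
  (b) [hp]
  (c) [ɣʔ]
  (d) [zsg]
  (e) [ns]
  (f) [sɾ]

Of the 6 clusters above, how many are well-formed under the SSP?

(a) [pŋ]: profile 1-5 — violates.
(b) [hp]: profile 3-1 — obeys.
(c) [ɣʔ]: profile 4-1 — obeys.
(d) [zsg]: profile 4-3-2 — obeys.
(e) [ns]: profile 5-3 — obeys.
(f) [sɾ]: profile 3-7 — violates.

4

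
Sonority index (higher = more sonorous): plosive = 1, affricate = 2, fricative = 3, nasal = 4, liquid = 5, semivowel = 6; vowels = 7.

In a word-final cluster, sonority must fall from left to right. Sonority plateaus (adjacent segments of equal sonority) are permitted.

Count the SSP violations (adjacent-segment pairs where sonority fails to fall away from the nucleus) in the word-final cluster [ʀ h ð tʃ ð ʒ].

/ʀ/ is a liquid (sonority 5).
/h/ is a fricative (sonority 3).
/ð/ is a fricative (sonority 3).
/tʃ/ is an affricate (sonority 2).
/ð/ is a fricative (sonority 3).
/ʒ/ is a fricative (sonority 3).
/ʀ/→/h/: 5→3 (falls) — ok.
/h/→/ð/: 3→3 (plateau, allowed) — ok.
/ð/→/tʃ/: 3→2 (falls) — ok.
/tʃ/→/ð/: 2→3 (does not fall) — violation.
/ð/→/ʒ/: 3→3 (plateau, allowed) — ok.

1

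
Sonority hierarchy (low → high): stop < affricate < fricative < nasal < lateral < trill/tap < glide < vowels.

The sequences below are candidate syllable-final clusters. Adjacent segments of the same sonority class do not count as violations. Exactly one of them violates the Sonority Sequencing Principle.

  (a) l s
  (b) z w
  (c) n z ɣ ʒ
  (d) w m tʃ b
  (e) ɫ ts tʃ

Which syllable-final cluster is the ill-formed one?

(a) 5-3 → obeys
(b) 3-7 → violates
(c) 4-3-3-3 → obeys
(d) 7-4-2-1 → obeys
(e) 5-2-2 → obeys

b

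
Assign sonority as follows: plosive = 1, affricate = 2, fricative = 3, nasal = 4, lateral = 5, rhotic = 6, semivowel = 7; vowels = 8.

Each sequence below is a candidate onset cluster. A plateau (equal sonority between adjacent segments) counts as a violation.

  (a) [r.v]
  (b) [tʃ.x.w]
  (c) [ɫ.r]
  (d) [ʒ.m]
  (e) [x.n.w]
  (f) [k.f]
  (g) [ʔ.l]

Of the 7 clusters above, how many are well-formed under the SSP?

(a) 6-3 → violates
(b) 2-3-7 → obeys
(c) 5-6 → obeys
(d) 3-4 → obeys
(e) 3-4-7 → obeys
(f) 1-3 → obeys
(g) 1-5 → obeys

6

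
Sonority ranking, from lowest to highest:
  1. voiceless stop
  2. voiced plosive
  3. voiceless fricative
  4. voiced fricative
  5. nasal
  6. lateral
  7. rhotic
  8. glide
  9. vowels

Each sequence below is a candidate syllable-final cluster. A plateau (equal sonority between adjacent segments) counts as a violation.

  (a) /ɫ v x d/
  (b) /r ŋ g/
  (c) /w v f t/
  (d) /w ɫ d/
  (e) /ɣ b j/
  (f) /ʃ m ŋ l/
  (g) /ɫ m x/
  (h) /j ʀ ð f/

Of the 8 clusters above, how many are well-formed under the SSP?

6

(a) /ɫ v x d/: profile 6-4-3-2 — obeys.
(b) /r ŋ g/: profile 7-5-2 — obeys.
(c) /w v f t/: profile 8-4-3-1 — obeys.
(d) /w ɫ d/: profile 8-6-2 — obeys.
(e) /ɣ b j/: profile 4-2-8 — violates.
(f) /ʃ m ŋ l/: profile 3-5-5-6 — violates.
(g) /ɫ m x/: profile 6-5-3 — obeys.
(h) /j ʀ ð f/: profile 8-7-4-3 — obeys.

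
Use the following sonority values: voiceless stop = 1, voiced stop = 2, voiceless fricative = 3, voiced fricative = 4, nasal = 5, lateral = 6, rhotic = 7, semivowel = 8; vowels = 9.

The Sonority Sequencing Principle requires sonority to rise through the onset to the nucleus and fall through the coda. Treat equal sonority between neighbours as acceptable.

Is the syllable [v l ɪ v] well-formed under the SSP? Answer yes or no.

yes

Onset: /v/ is a voiced fricative (sonority 4), /l/ is a lateral (sonority 6); then the nucleus /ɪ/ (sonority 9).
Onset profile 4-6-9 — rises to the nucleus.
Coda: /v/ is a voiced fricative (sonority 4).
Coda profile 9-4 — falls from the nucleus.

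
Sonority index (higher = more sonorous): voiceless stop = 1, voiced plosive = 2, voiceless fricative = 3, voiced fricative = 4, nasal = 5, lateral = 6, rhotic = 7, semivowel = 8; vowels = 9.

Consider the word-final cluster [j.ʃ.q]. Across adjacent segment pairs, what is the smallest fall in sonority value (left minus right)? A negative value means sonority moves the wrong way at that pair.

/j/ — semivowel, sonority 8.
/ʃ/ — voiceless fricative, sonority 3.
/q/ — voiceless stop, sonority 1.
/j/→/ʃ/: change +5.
/ʃ/→/q/: change +2.
Minimum = 2.

2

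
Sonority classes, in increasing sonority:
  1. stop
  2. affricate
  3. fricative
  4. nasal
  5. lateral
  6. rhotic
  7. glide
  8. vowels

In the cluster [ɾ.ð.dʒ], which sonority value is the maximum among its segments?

6

/ɾ/ — rhotic, sonority 6.
/ð/ — fricative, sonority 3.
/dʒ/ — affricate, sonority 2.
The maximum is 6.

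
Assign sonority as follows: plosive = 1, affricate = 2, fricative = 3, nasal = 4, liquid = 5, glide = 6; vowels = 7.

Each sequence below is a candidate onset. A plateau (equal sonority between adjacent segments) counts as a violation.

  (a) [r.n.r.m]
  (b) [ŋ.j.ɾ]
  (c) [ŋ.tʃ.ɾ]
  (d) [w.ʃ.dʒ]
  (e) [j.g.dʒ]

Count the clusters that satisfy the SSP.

0

(a) sonority 5-4-5-4: ill-formed.
(b) sonority 4-6-5: ill-formed.
(c) sonority 4-2-5: ill-formed.
(d) sonority 6-3-2: ill-formed.
(e) sonority 6-1-2: ill-formed.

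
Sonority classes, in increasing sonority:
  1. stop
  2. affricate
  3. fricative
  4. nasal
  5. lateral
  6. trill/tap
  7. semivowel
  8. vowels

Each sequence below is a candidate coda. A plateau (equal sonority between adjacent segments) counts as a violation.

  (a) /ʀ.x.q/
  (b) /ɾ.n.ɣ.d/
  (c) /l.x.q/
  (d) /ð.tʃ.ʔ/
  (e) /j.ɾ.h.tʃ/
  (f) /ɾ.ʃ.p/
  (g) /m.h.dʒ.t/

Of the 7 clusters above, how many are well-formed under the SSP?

7

(a) /ʀ.x.q/: profile 6-3-1 — obeys.
(b) /ɾ.n.ɣ.d/: profile 6-4-3-1 — obeys.
(c) /l.x.q/: profile 5-3-1 — obeys.
(d) /ð.tʃ.ʔ/: profile 3-2-1 — obeys.
(e) /j.ɾ.h.tʃ/: profile 7-6-3-2 — obeys.
(f) /ɾ.ʃ.p/: profile 6-3-1 — obeys.
(g) /m.h.dʒ.t/: profile 4-3-2-1 — obeys.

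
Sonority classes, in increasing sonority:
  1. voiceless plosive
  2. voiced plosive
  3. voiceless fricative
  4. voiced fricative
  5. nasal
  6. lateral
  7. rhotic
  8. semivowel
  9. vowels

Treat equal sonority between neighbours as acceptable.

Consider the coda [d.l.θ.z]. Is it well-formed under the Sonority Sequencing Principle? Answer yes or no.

/d/: voiced plosive = 2.
/l/: lateral = 6.
/θ/: voiceless fricative = 3.
/z/: voiced fricative = 4.
The profile is 2-6-3-4. Between /d/ (2) and /l/ (6) sonority does not fall, so the cluster violates the SSP.

no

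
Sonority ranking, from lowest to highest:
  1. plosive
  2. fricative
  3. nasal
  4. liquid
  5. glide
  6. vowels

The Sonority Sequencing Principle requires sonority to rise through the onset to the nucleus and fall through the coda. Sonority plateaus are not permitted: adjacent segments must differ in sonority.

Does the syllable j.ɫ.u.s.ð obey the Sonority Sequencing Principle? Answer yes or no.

no

Onset: /j/ is a glide (sonority 5), /ɫ/ is a liquid (sonority 4); then the nucleus /u/ (sonority 6).
Onset profile 5-4-6 — does not strictly rise throughout.
Coda: /s/ is a fricative (sonority 2), /ð/ is a fricative (sonority 2).
Coda profile 6-2-2 — does not strictly fall throughout.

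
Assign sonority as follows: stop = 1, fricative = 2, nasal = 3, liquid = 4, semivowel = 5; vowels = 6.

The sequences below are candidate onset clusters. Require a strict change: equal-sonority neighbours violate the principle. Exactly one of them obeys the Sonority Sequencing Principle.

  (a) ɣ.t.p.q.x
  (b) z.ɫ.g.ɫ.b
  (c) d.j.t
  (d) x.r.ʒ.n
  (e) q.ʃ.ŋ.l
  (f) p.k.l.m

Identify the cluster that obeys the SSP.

e

(a) sonority 2-1-1-1-2: ill-formed.
(b) sonority 2-4-1-4-1: ill-formed.
(c) sonority 1-5-1: ill-formed.
(d) sonority 2-4-2-3: ill-formed.
(e) sonority 1-2-3-4: well-formed.
(f) sonority 1-1-4-3: ill-formed.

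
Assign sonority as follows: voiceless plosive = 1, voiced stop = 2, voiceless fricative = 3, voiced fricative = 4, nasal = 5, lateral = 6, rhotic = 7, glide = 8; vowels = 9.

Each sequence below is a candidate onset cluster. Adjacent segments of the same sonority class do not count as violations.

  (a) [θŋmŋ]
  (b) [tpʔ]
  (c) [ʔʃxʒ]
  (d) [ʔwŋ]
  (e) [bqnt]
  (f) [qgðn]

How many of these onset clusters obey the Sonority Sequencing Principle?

(a) [θŋmŋ]: profile 3-5-5-5 — obeys.
(b) [tpʔ]: profile 1-1-1 — obeys.
(c) [ʔʃxʒ]: profile 1-3-3-4 — obeys.
(d) [ʔwŋ]: profile 1-8-5 — violates.
(e) [bqnt]: profile 2-1-5-1 — violates.
(f) [qgðn]: profile 1-2-4-5 — obeys.

4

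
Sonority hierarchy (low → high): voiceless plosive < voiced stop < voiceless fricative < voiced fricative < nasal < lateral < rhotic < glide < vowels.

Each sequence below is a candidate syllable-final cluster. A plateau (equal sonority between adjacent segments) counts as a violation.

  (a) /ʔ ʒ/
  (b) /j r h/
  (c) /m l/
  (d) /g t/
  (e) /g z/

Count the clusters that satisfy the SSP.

(a) 1-4 → violates
(b) 8-7-3 → obeys
(c) 5-6 → violates
(d) 2-1 → obeys
(e) 2-4 → violates

2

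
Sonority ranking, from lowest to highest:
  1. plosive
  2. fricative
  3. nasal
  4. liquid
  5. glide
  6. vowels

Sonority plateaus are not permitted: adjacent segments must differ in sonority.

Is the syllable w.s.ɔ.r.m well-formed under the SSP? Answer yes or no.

no

Onset: /w/ is a glide (sonority 5), /s/ is a fricative (sonority 2); then the nucleus /ɔ/ (sonority 6).
Onset profile 5-2-6 — does not strictly rise throughout.
Coda: /r/ is a liquid (sonority 4), /m/ is a nasal (sonority 3).
Coda profile 6-4-3 — falls from the nucleus.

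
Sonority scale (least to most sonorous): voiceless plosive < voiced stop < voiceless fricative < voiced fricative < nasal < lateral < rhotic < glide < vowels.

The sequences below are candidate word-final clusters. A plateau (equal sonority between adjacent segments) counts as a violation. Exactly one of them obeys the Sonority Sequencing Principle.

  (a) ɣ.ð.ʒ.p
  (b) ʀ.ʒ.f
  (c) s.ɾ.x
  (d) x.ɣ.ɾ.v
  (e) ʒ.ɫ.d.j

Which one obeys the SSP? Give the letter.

(a) 4-4-4-1 → violates
(b) 7-4-3 → obeys
(c) 3-7-3 → violates
(d) 3-4-7-4 → violates
(e) 4-6-2-8 → violates

b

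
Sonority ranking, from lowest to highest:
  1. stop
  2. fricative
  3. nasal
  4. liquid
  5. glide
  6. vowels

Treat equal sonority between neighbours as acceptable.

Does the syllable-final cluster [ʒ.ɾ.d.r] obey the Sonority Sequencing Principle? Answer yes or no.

no

/ʒ/: fricative = 2.
/ɾ/: liquid = 4.
/d/: stop = 1.
/r/: liquid = 4.
The profile is 2-4-1-4. Between /ʒ/ (2) and /ɾ/ (4) sonority does not fall, so the cluster violates the SSP.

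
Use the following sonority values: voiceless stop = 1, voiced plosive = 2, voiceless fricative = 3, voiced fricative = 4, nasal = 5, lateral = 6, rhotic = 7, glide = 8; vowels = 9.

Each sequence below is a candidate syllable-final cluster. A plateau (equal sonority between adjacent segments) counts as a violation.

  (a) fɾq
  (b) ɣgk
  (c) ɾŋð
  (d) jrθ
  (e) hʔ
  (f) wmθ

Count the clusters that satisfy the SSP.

(a) fɾq: profile 3-7-1 — violates.
(b) ɣgk: profile 4-2-1 — obeys.
(c) ɾŋð: profile 7-5-4 — obeys.
(d) jrθ: profile 8-7-3 — obeys.
(e) hʔ: profile 3-1 — obeys.
(f) wmθ: profile 8-5-3 — obeys.

5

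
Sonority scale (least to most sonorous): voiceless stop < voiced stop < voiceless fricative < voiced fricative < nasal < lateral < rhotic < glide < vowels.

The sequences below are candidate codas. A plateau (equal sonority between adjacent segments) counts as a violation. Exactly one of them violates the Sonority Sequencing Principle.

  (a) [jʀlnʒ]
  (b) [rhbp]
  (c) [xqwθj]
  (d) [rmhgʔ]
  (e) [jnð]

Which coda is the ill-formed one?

(a) 8-7-6-5-4 → obeys
(b) 7-3-2-1 → obeys
(c) 3-1-8-3-8 → violates
(d) 7-5-3-2-1 → obeys
(e) 8-5-4 → obeys

c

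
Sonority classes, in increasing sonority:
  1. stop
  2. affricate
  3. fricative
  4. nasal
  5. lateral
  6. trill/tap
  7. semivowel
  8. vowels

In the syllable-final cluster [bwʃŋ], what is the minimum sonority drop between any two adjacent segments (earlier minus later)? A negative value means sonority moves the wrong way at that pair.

/b/ — stop, sonority 1.
/w/ — semivowel, sonority 7.
/ʃ/ — fricative, sonority 3.
/ŋ/ — nasal, sonority 4.
/b/→/w/: change -6.
/w/→/ʃ/: change +4.
/ʃ/→/ŋ/: change -1.
Minimum = -6.

-6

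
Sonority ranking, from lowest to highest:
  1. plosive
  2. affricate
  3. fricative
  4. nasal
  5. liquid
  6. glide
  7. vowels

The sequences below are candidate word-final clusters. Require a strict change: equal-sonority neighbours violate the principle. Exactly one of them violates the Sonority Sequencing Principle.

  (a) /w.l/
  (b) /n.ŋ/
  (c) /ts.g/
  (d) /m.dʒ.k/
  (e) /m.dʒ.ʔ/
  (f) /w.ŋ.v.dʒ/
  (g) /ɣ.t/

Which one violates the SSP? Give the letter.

b

(a) 6-5 → obeys
(b) 4-4 → violates
(c) 2-1 → obeys
(d) 4-2-1 → obeys
(e) 4-2-1 → obeys
(f) 6-4-3-2 → obeys
(g) 3-1 → obeys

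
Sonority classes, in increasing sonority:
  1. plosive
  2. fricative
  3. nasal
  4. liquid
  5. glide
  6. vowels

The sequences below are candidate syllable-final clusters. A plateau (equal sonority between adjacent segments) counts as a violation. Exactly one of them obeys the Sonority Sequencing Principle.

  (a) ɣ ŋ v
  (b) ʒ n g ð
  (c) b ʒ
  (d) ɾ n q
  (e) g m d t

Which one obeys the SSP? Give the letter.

d

(a) sonority 2-3-2: ill-formed.
(b) sonority 2-3-1-2: ill-formed.
(c) sonority 1-2: ill-formed.
(d) sonority 4-3-1: well-formed.
(e) sonority 1-3-1-1: ill-formed.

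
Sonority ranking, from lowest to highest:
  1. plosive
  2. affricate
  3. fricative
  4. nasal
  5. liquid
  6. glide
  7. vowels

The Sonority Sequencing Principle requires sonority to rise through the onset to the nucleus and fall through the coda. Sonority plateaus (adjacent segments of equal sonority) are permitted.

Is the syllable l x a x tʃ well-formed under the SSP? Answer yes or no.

Onset: /l/ is a liquid (sonority 5), /x/ is a fricative (sonority 3); then the nucleus /a/ (sonority 7).
Onset profile 5-3-7 — does not rise throughout.
Coda: /x/ is a fricative (sonority 3), /tʃ/ is an affricate (sonority 2).
Coda profile 7-3-2 — falls from the nucleus.

no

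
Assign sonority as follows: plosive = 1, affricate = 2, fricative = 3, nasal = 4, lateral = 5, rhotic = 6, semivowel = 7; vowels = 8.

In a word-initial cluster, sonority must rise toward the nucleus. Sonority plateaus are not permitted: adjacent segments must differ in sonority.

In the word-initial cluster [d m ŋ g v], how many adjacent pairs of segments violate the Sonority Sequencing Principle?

/d/ is a plosive (sonority 1).
/m/ is a nasal (sonority 4).
/ŋ/ is a nasal (sonority 4).
/g/ is a plosive (sonority 1).
/v/ is a fricative (sonority 3).
/d/→/m/: 1→4 (rises) — ok.
/m/→/ŋ/: 4→4 (plateau) — violation.
/ŋ/→/g/: 4→1 (does not rise) — violation.
/g/→/v/: 1→3 (rises) — ok.

2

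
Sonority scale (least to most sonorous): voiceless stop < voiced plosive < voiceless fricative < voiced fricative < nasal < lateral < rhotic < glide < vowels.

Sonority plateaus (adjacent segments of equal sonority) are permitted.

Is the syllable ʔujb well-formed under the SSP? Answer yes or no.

Onset: /ʔ/ is a voiceless stop (sonority 1); then the nucleus /u/ (sonority 9).
Onset profile 1-9 — rises to the nucleus.
Coda: /j/ is a glide (sonority 8), /b/ is a voiced plosive (sonority 2).
Coda profile 9-8-2 — falls from the nucleus.

yes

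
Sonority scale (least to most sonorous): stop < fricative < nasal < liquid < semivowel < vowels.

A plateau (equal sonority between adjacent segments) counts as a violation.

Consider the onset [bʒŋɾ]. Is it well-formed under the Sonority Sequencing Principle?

/b/: stop = 1.
/ʒ/: fricative = 2.
/ŋ/: nasal = 3.
/ɾ/: liquid = 4.
The profile 1-2-3-4 strictly rises, so the onset satisfies the SSP.

yes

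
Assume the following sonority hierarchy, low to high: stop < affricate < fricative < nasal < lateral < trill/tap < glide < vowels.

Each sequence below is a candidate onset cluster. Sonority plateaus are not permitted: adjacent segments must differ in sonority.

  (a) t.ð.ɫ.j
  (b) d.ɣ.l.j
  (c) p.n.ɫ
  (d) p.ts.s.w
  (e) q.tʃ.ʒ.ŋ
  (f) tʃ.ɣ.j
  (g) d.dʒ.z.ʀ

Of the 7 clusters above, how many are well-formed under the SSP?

(a) sonority 1-3-5-7: well-formed.
(b) sonority 1-3-5-7: well-formed.
(c) sonority 1-4-5: well-formed.
(d) sonority 1-2-3-7: well-formed.
(e) sonority 1-2-3-4: well-formed.
(f) sonority 2-3-7: well-formed.
(g) sonority 1-2-3-6: well-formed.

7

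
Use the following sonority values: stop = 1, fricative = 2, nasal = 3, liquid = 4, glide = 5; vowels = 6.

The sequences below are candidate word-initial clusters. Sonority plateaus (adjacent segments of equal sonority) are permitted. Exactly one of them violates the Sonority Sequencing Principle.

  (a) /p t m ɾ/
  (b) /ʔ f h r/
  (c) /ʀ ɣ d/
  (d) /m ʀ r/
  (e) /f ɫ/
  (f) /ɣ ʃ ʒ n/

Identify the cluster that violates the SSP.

(a) /p t m ɾ/: profile 1-1-3-4 — obeys.
(b) /ʔ f h r/: profile 1-2-2-4 — obeys.
(c) /ʀ ɣ d/: profile 4-2-1 — violates.
(d) /m ʀ r/: profile 3-4-4 — obeys.
(e) /f ɫ/: profile 2-4 — obeys.
(f) /ɣ ʃ ʒ n/: profile 2-2-2-3 — obeys.

c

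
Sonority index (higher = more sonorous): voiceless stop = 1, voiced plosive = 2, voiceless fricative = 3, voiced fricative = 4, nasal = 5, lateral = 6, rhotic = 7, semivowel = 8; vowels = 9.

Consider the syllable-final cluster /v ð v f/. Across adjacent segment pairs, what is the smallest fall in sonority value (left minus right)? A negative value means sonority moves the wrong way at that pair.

/v/ is a voiced fricative (sonority 4).
/ð/ is a voiced fricative (sonority 4).
/v/ is a voiced fricative (sonority 4).
/f/ is a voiceless fricative (sonority 3).
/v/→/ð/: change +0.
/ð/→/v/: change +0.
/v/→/f/: change +1.
Minimum = 0.

0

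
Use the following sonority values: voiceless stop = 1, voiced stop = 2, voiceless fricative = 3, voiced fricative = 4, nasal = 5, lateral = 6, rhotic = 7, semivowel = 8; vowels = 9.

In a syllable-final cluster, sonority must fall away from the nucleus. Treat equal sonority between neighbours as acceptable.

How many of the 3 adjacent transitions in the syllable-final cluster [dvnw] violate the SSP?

/d/: voiced stop = 2.
/v/: voiced fricative = 4.
/n/: nasal = 5.
/w/: semivowel = 8.
/d/→/v/: 2→4 (does not fall) — violation.
/v/→/n/: 4→5 (does not fall) — violation.
/n/→/w/: 5→8 (does not fall) — violation.

3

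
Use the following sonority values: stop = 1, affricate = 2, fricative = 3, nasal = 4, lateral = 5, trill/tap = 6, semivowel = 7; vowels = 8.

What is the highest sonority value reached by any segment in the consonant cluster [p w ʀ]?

/p/: stop = 1.
/w/: semivowel = 7.
/ʀ/: trill/tap = 6.
The maximum is 7.

7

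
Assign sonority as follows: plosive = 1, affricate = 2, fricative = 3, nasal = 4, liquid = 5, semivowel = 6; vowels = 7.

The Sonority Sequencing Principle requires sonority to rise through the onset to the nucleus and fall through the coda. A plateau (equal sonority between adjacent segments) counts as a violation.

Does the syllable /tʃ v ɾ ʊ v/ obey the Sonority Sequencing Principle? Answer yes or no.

Onset: /tʃ/ is an affricate (sonority 2), /v/ is a fricative (sonority 3), /ɾ/ is a liquid (sonority 5); then the nucleus /ʊ/ (sonority 7).
Onset profile 2-3-5-7 — rises to the nucleus.
Coda: /v/ is a fricative (sonority 3).
Coda profile 7-3 — falls from the nucleus.

yes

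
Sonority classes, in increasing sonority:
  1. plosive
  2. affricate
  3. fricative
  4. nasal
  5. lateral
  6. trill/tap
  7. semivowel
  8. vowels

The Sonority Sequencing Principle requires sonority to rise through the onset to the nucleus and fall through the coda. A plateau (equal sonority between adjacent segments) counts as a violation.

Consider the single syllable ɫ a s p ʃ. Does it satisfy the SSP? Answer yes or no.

no

Onset: /ɫ/ is a lateral (sonority 5); then the nucleus /a/ (sonority 8).
Onset profile 5-8 — rises to the nucleus.
Coda: /s/ is a fricative (sonority 3), /p/ is a plosive (sonority 1), /ʃ/ is a fricative (sonority 3).
Coda profile 8-3-1-3 — does not strictly fall throughout.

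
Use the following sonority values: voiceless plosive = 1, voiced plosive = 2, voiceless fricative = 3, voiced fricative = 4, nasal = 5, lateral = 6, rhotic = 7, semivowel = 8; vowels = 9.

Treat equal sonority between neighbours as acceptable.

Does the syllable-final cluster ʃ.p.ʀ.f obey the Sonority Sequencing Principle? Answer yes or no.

/ʃ/: voiceless fricative = 3.
/p/: voiceless plosive = 1.
/ʀ/: rhotic = 7.
/f/: voiceless fricative = 3.
The profile is 3-1-7-3. Between /p/ (1) and /ʀ/ (7) sonority does not fall, so the cluster violates the SSP.

no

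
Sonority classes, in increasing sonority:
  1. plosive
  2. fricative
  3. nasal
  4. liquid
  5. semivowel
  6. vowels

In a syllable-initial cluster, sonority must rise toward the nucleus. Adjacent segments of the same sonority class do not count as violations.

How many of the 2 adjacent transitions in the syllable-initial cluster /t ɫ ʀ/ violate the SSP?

0

/t/ is a plosive (sonority 1).
/ɫ/ is a liquid (sonority 4).
/ʀ/ is a liquid (sonority 4).
/t/→/ɫ/: 1→4 (rises) — ok.
/ɫ/→/ʀ/: 4→4 (plateau, allowed) — ok.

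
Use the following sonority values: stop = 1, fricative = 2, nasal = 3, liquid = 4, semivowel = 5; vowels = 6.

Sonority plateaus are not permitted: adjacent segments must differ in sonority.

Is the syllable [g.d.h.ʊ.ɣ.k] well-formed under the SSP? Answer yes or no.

no

Onset: /g/ is a stop (sonority 1), /d/ is a stop (sonority 1), /h/ is a fricative (sonority 2); then the nucleus /ʊ/ (sonority 6).
Onset profile 1-1-2-6 — does not strictly rise throughout.
Coda: /ɣ/ is a fricative (sonority 2), /k/ is a stop (sonority 1).
Coda profile 6-2-1 — falls from the nucleus.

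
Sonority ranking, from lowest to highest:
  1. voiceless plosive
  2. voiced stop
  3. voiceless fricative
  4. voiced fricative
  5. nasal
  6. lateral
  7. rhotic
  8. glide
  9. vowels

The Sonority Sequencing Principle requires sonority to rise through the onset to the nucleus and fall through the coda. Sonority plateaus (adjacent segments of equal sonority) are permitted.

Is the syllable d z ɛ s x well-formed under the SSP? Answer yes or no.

yes

Onset: /d/ is a voiced stop (sonority 2), /z/ is a voiced fricative (sonority 4); then the nucleus /ɛ/ (sonority 9).
Onset profile 2-4-9 — rises to the nucleus.
Coda: /s/ is a voiceless fricative (sonority 3), /x/ is a voiceless fricative (sonority 3).
Coda profile 9-3-3 — falls from the nucleus.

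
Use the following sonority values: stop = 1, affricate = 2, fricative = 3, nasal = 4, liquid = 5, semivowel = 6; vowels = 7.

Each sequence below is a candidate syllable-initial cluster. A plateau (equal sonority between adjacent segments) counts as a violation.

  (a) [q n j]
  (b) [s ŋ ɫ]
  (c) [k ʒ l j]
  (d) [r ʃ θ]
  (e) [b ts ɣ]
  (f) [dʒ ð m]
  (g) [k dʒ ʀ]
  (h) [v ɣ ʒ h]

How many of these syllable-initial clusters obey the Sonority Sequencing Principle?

(a) sonority 1-4-6: well-formed.
(b) sonority 3-4-5: well-formed.
(c) sonority 1-3-5-6: well-formed.
(d) sonority 5-3-3: ill-formed.
(e) sonority 1-2-3: well-formed.
(f) sonority 2-3-4: well-formed.
(g) sonority 1-2-5: well-formed.
(h) sonority 3-3-3-3: ill-formed.

6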